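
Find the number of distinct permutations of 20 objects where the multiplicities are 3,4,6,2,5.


20! = 2432902008176640000
Denominator: 3!=6 * 4!=24 * 6!=720 * 2!=2 * 5!=120
Coefficient = 2432902008176640000 / 24883200 = 97772875200

97772875200


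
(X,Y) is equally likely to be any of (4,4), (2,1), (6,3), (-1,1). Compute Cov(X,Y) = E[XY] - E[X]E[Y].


E[X]=11/4, E[Y]=9/4, E[XY]=35/4
Cov(X,Y) = E[XY] - E[X]E[Y] = 35/4 - 11/4*9/4 = 41/16

41/16


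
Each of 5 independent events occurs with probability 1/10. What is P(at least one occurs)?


P(at least one) = 1 - P(none)
P(none) = (1 - 1/10)^5 = (9/10)^5 = 59049/100000
P(at least one) = 1 - 59049/100000 = 40951/100000

40951/100000


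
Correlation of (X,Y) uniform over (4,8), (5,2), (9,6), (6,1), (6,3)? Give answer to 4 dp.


Cov(X,Y) = 0.0000, Var(X) = 2.8000, Var(Y) = 6.8000
rho = Cov/(sqrt(VarX)*sqrt(VarY)) = 0.0000

0.0000


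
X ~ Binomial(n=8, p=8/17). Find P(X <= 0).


P(X<=0) = P(X=0)
= 43046721/6975757441
= 43046721/6975757441

43046721/6975757441


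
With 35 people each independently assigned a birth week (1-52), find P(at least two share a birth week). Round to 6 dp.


P(all different) = prod((52-i)/52 for i=0..34) = 0.000000
P(at least one match) = 1 - 0.000000 = 1.000000

1.000000


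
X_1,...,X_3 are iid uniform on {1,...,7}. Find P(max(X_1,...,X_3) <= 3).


P(max <= 3) = P(all X_i <= 3) = (P(X_1 <= 3))^3
= (3/7)^3 = 27/343

27/343


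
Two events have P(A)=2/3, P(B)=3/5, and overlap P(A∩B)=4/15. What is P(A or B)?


P(A∪B) = P(A) + P(B) - P(A∩B)
= 2/3 + 3/5 - 4/15 = 1

1


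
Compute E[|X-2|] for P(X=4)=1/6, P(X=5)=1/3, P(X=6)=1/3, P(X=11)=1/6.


E[|X-2|] = sum(g(x)*P(x))
= 2*1/6 + 3*1/3 + 4*1/3 + 9*1/6
= 25/6

25/6


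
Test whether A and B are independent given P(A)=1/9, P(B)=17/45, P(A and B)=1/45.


P(A)*P(B) = 1/9*17/45 = 17/405
P(A∩B) = 1/45 != 17/405, so not independent

No, A and B are not independent


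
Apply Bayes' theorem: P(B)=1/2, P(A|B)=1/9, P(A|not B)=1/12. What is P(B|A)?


P(A) = P(A|B)P(B) + P(A|B')P(B') = 1/9*1/2 + 1/12*1/2 = 7/72
P(B|A) = P(A|B)P(B)/P(A) = (1/18)/(7/72) = 4/7

4/7


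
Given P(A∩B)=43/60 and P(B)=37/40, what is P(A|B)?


P(A|B) = P(A∩B)/P(B) = (86/120)/(111/120) = 86/111

86/111


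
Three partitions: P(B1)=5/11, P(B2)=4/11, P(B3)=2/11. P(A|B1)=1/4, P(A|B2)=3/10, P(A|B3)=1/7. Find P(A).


P(A) = P(A|B1)P(B1) + P(A|B2)P(B2) + P(A|B3)P(B3)
= 1/4*5/11 + 3/10*4/11 + 1/7*2/11
= 5/44 + 6/55 + 2/77 = 383/1540

383/1540


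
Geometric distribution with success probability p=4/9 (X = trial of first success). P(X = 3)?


P(X=3) = (1-p)^2 * p = (5/9)^2 * 4/9
= 25/81 * 4/9 = 100/729

100/729


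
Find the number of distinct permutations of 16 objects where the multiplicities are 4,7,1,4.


16! = 20922789888000
Denominator: 4!=24 * 7!=5040 * 1!=1 * 4!=24
Coefficient = 20922789888000 / 2903040 = 7207200

7207200


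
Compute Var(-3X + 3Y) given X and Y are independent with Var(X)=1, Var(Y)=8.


Independence => Cov(X,Y)=0
Var(-3X + 3Y) = (-3)^2*Var(X) + 3^2*Var(Y)
= 9*1 + 9*8 = 81

81


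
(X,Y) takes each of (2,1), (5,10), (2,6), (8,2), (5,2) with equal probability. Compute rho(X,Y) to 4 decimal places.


Cov(X,Y) = -0.4800, Var(X) = 5.0400, Var(Y) = 11.3600
rho = Cov/(sqrt(VarX)*sqrt(VarY)) = -0.0634

-0.0634


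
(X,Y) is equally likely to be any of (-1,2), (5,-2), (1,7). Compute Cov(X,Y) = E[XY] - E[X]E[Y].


E[X]=5/3, E[Y]=7/3, E[XY]=-5/3
Cov(X,Y) = E[XY] - E[X]E[Y] = -5/3 - 5/3*7/3 = -50/9

-50/9


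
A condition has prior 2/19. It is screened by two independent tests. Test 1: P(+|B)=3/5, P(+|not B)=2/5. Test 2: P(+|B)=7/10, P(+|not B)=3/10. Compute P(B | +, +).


After test 1: P(+) = 3/5*2/19 + 2/5*17/19 = 8/19
P(B|+) = (6/95)/(8/19) = 3/20
After test 2 (use post1 as new prior): P(+) = 7/10*3/20 + 3/10*17/20 = 9/25
P(B|+,+) = (21/200)/(9/25) = 7/24

7/24


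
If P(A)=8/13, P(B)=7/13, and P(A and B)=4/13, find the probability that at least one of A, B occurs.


P(A∪B) = P(A) + P(B) - P(A∩B)
= 8/13 + 7/13 - 4/13 = 11/13

11/13


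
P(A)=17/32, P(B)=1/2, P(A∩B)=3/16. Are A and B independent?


P(A)*P(B) = 17/32*1/2 = 17/64
P(A∩B) = 3/16 != 17/64, so not independent

No, A and B are not independent


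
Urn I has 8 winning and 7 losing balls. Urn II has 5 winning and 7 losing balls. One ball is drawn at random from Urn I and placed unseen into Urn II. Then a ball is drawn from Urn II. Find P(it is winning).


P(transfer winning) = 8/15; P(transfer losing) = 7/15
If winning transferred: Urn II has 6 winning of 13, so P(winning|winning moved) = 6/13
If losing transferred: Urn II has 5 winning of 13, so P(winning|losing moved) = 5/13
By total probability: P(winning) = 8/15*6/13 + 7/15*5/13 = 83/195

83/195


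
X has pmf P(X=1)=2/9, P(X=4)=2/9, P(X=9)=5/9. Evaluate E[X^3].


E[X^3] = sum(x^3 * P(x))
= 1*2/9 + 64*2/9 + 729*5/9
= 3775/9

3775/9


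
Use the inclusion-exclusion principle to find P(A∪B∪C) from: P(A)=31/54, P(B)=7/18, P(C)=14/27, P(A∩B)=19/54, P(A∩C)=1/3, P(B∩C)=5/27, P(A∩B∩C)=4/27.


P(A∪B∪C) = P(A)+P(B)+P(C) - P(AB)-P(AC)-P(BC) + P(ABC)
= 31/54+7/18+14/27 - 19/54-1/3-5/27 + 4/27
= 41/54

41/54


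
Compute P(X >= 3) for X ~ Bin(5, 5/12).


P(X>=3) = P(X=3) + P(X=4) + P(X=5)
= 30625/124416 + 21875/248832 + 3125/248832
= 14375/41472

14375/41472


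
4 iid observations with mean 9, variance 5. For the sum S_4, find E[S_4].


E[S_n] = n*E[X_1] = 4*9 = 36

36


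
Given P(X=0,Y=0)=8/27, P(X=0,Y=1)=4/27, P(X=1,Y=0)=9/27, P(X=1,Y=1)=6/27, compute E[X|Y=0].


P(Y=0) = 17/27
E[X|Y=0] = (0*8 + 1*9)/17 = 9/17

9/17


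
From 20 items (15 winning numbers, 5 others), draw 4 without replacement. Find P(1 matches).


P(X=1) = C(15,1)*C(5,3) / C(20,4)
= 15*10 / 4845
= 150/4845 = 10/323

10/323


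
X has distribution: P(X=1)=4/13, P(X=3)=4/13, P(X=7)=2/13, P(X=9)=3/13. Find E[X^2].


E[X^2] = sum(g(x)*P(x))
= 1*4/13 + 9*4/13 + 49*2/13 + 81*3/13
= 381/13

381/13


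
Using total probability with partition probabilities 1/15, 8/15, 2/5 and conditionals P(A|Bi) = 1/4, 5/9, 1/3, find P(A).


P(A) = P(A|B1)P(B1) + P(A|B2)P(B2) + P(A|B3)P(B3)
= 1/4*1/15 + 5/9*8/15 + 1/3*2/5
= 1/60 + 8/27 + 2/15 = 241/540

241/540


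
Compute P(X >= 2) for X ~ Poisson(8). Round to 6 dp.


P(X>=2) = 1 - P(X<=1) = 1 - (e^(-8)*8^0/0! + e^(-8)*8^1/1!)
≈ 1 - (0.0003354626 + 0.0026837010)
= 1 - 0.0030191636 = 0.9969808364
≈ 0.996981

0.996981


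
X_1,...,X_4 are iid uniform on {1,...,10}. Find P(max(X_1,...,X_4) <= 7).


P(max <= 7) = P(all X_i <= 7) = (P(X_1 <= 7))^4
= (7/10)^4 = 2401/10000

2401/10000


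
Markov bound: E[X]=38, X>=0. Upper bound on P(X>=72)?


Markov: P(X >= a) <= E[X]/a
P(X >= 72) <= 38/72 = 19/36

19/36


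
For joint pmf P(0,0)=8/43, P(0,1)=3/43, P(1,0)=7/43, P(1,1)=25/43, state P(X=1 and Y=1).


Read from table: P(X=1, Y=1) = 25/43

25/43


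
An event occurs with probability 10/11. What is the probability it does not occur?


P(A') = 1 - P(A) = 1 - 10/11 = 1/11

1/11


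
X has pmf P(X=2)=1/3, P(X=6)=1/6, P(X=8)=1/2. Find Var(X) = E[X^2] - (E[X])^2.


E[X] = 17/3, E[X^2] = 118/3
Var(X) = E[X^2] - (E[X])^2 = 118/3 - (17/3)^2 = 65/9

65/9


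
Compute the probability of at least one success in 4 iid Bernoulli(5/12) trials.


P(at least one) = 1 - P(none)
P(none) = (1 - 5/12)^4 = (7/12)^4 = 2401/20736
P(at least one) = 1 - 2401/20736 = 18335/20736

18335/20736


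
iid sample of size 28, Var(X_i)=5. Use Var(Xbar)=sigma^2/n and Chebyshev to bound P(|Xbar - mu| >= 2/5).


Var(Xbar) = Var(X)/n = 5/28
Chebyshev: P(|Xbar-mu| >= 2/5) <= Var(Xbar)/(2/5)^2 = (5/28)/(4/25) = 125/112
Bound exceeds 1, so trivial bound: 1

1


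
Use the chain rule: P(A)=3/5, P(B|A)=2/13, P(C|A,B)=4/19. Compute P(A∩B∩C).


P(A∩B∩C) = P(A) * P(B|A) * P(C|A∩B)
= 3/5 * 2/13 * 4/19
= 6/65 * 4/19 = 24/1235

24/1235


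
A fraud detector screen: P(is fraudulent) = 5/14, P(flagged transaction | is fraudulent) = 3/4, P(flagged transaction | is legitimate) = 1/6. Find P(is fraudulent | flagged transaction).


P(A) = P(A|B)P(B) + P(A|B')P(B') = 3/4*5/14 + 1/6*9/14 = 3/8
P(B|A) = P(A|B)P(B)/P(A) = (15/56)/(3/8) = 5/7

5/7


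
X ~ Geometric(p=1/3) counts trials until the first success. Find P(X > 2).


P(X > 2) = P(first 2 trials all fail) = (1-p)^2 = (2/3)^2 = 4/9

4/9


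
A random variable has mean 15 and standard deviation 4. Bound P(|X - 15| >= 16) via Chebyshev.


k = 16/4 = 4
Chebyshev: P(|X-mu| >= k*sigma) <= 1/k^2 = 1/4^2 = 1/16

1/16


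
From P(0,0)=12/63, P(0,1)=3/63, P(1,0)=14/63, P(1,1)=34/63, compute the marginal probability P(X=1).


P(X=1) = P(1,0)+P(1,1) = 14/63 + 34/63 = 48/63 = 16/21

16/21


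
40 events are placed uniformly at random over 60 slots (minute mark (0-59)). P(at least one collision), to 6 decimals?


P(all different) = prod((60-i)/60 for i=0..39) = 0.000000
P(at least one match) = 1 - 0.000000 = 1.000000

1.000000


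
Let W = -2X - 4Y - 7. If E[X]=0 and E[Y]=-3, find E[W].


E[-2X - 4Y - 7] = -2*E[X] - 4*E[Y] - 7
= (-2)*(0) + (-4)*(-3) + (-7)
= 0 + 12 - 7 = 5

5


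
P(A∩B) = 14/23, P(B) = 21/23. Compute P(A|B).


P(A|B) = P(A∩B)/P(B) = (14/23)/(21/23) = 14/21 = 2/3

2/3


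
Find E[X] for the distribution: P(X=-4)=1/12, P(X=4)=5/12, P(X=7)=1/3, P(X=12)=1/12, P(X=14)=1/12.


E[X] = sum(x * P(x))
= -4*1/12 + 4*5/12 + 7*1/3 + 12*1/12 + 14*1/12
= 35/6

35/6


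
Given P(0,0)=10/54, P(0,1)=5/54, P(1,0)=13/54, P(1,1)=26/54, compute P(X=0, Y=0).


Read from table: P(X=0, Y=0) = 10/54 = 5/27

5/27


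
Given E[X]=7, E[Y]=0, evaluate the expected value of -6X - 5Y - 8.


E[-6X - 5Y - 8] = -6*E[X] - 5*E[Y] - 8
= (-6)*(7) + (-5)*(0) + (-8)
= -42 + 0 - 8 = -50

-50


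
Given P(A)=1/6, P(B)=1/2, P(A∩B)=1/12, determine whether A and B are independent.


P(A)*P(B) = 1/6*1/2 = 1/12
P(A∩B) = 1/12, which equals P(A)P(B), so independent

Yes, A and B are independent


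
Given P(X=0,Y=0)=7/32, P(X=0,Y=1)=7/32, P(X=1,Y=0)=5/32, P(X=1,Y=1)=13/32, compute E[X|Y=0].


P(Y=0) = 12/32
E[X|Y=0] = (0*7 + 1*5)/12 = 5/12

5/12


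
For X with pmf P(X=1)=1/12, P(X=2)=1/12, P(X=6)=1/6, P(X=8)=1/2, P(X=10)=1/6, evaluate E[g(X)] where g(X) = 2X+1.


E[2X+1] = sum(g(x)*P(x))
= 3*1/12 + 5*1/12 + 13*1/6 + 17*1/2 + 21*1/6
= 89/6

89/6


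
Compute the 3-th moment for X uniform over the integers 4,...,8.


E[X^3] = (1/5) * sum(x^3 for x=4..8)
= 1260/5 = 252

252


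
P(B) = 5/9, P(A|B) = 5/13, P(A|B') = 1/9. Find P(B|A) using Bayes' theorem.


P(A) = P(A|B)P(B) + P(A|B')P(B') = 5/13*5/9 + 1/9*4/9 = 277/1053
P(B|A) = P(A|B)P(B)/P(A) = (25/117)/(277/1053) = 225/277

225/277


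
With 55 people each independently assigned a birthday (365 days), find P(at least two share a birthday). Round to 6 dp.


P(all different) = prod((365-i)/365 for i=0..54) = 0.013738
P(at least one match) = 1 - 0.013738 = 0.986262

0.986262


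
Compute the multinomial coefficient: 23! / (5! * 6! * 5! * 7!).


23! = 25852016738884976640000
Denominator: 5!=120 * 6!=720 * 5!=120 * 7!=5040
Coefficient = 25852016738884976640000 / 52254720000 = 494730748512

494730748512


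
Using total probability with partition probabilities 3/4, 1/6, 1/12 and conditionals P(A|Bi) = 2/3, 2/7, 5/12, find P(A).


P(A) = P(A|B1)P(B1) + P(A|B2)P(B2) + P(A|B3)P(B3)
= 2/3*3/4 + 2/7*1/6 + 5/12*1/12
= 1/2 + 1/21 + 5/144 = 587/1008

587/1008


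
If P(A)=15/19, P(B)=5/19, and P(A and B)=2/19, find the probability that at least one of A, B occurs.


P(A∪B) = P(A) + P(B) - P(A∩B)
= 15/19 + 5/19 - 2/19 = 18/19

18/19


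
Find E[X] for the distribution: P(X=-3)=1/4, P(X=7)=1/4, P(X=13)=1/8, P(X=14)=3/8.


E[X] = sum(x * P(x))
= -3*1/4 + 7*1/4 + 13*1/8 + 14*3/8
= 63/8

63/8


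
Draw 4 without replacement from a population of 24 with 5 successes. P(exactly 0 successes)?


P(X=0) = C(5,0)*C(19,4) / C(24,4)
= 1*3876 / 10626
= 3876/10626 = 646/1771

646/1771


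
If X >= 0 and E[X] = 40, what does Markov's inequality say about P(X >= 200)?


Markov: P(X >= a) <= E[X]/a
P(X >= 200) <= 40/200 = 1/5

1/5


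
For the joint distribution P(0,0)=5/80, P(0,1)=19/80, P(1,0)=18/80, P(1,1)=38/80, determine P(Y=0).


P(Y=0) = P(0,0)+P(1,0) = 5/80 + 18/80 = 23/80

23/80


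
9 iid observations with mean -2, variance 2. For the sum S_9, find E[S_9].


E[S_n] = n*E[X_1] = 9*-2 = -18

-18


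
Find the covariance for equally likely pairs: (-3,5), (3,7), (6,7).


E[X]=2, E[Y]=19/3, E[XY]=16
Cov(X,Y) = E[XY] - E[X]E[Y] = 16 - 2*19/3 = 10/3

10/3


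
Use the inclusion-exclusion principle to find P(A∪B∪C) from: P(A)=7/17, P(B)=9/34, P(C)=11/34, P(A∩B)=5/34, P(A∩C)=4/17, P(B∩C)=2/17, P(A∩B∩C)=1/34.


P(A∪B∪C) = P(A)+P(B)+P(C) - P(AB)-P(AC)-P(BC) + P(ABC)
= 7/17+9/34+11/34 - 5/34-4/17-2/17 + 1/34
= 9/17

9/17


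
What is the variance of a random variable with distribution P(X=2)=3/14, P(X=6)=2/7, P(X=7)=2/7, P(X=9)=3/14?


E[X] = 85/14, E[X^2] = 85/2
Var(X) = E[X^2] - (E[X])^2 = 85/2 - (85/14)^2 = 1105/196

1105/196


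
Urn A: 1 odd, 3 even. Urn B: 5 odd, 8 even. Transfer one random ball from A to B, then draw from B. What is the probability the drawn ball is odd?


P(transfer odd) = 1/4; P(transfer even) = 3/4
If odd transferred: Urn II has 6 odd of 14, so P(odd|odd moved) = 3/7
If even transferred: Urn II has 5 odd of 14, so P(odd|even moved) = 5/14
By total probability: P(odd) = 1/4*3/7 + 3/4*5/14 = 3/8

3/8


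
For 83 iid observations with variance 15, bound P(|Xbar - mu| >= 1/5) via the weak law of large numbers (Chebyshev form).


Var(Xbar) = Var(X)/n = 15/83
Chebyshev: P(|Xbar-mu| >= 1/5) <= Var(Xbar)/(1/5)^2 = (15/83)/(1/25) = 375/83
Bound exceeds 1, so trivial bound: 1

1


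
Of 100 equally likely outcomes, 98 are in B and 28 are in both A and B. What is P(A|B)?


P(A|B) = P(A∩B)/P(B) = (28/100)/(98/100) = 28/98 = 2/7

2/7


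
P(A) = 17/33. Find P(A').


P(A') = 1 - P(A) = 1 - 17/33 = 16/33

16/33


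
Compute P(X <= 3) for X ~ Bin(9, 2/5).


P(X<=3) = P(X=0) + P(X=1) + P(X=2) + P(X=3)
= 19683/1953125 + 118098/1953125 + 314928/1953125 + 489888/1953125
= 942597/1953125

942597/1953125


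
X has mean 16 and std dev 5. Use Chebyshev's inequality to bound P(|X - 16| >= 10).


k = 10/5 = 2
Chebyshev: P(|X-mu| >= k*sigma) <= 1/k^2 = 1/2^2 = 1/4

1/4


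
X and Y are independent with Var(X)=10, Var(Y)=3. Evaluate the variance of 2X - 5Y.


Independence => Cov(X,Y)=0
Var(2X - 5Y) = 2^2*Var(X) + (-5)^2*Var(Y)
= 4*10 + 25*3 = 115

115


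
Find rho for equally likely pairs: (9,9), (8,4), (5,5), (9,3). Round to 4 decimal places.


Cov(X,Y) = 0.5625, Var(X) = 2.6875, Var(Y) = 5.1875
rho = Cov/(sqrt(VarX)*sqrt(VarY)) = 0.1507

0.1507


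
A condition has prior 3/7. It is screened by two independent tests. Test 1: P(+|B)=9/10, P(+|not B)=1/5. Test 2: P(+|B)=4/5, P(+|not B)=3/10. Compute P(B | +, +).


After test 1: P(+) = 9/10*3/7 + 1/5*4/7 = 1/2
P(B|+) = (27/70)/(1/2) = 27/35
After test 2 (use post1 as new prior): P(+) = 4/5*27/35 + 3/10*8/35 = 24/35
P(B|+,+) = (108/175)/(24/35) = 9/10

9/10


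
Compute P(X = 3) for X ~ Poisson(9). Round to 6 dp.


P(X=3) = e^(-9) * 9^3 / 3!
≈ 0.0001234098041 * 729 / 6
≈ 0.014994

0.014994


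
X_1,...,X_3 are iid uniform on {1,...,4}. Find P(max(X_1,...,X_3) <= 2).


P(max <= 2) = P(all X_i <= 2) = (P(X_1 <= 2))^3
= (2/4)^3 = (1/2)^3 = 1/8

1/8


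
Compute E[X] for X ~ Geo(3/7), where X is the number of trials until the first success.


For geometric (trials until first success), E[X] = 1/p = 1/(3/7) = 7/3

7/3


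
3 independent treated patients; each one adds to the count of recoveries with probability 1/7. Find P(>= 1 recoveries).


P(at least one) = 1 - P(none)
P(none) = (1 - 1/7)^3 = (6/7)^3 = 216/343
P(at least one) = 1 - 216/343 = 127/343

127/343


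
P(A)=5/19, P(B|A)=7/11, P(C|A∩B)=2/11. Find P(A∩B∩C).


P(A∩B∩C) = P(A) * P(B|A) * P(C|A∩B)
= 5/19 * 7/11 * 2/11
= 35/209 * 2/11 = 70/2299

70/2299


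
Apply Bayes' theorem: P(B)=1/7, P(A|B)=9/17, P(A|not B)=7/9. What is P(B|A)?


P(A) = P(A|B)P(B) + P(A|B')P(B') = 9/17*1/7 + 7/9*6/7 = 265/357
P(B|A) = P(A|B)P(B)/P(A) = (9/119)/(265/357) = 27/265

27/265


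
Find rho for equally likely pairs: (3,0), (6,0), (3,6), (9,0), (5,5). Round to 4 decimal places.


Cov(X,Y) = -2.8400, Var(X) = 4.9600, Var(Y) = 7.3600
rho = Cov/(sqrt(VarX)*sqrt(VarY)) = -0.4700

-0.4700


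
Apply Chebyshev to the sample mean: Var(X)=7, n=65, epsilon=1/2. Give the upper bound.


Var(Xbar) = Var(X)/n = 7/65
Chebyshev: P(|Xbar-mu| >= 1/2) <= Var(Xbar)/(1/2)^2 = (7/65)/(1/4) = 28/65

28/65


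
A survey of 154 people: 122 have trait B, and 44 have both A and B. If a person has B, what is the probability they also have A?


P(A|B) = P(A∩B)/P(B) = (44/154)/(122/154) = 44/122 = 22/61

22/61


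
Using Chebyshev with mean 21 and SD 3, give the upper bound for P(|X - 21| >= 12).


k = 12/3 = 4
Chebyshev: P(|X-mu| >= k*sigma) <= 1/k^2 = 1/4^2 = 1/16

1/16


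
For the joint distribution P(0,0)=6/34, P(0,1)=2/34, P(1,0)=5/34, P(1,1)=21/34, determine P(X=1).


P(X=1) = P(1,0)+P(1,1) = 5/34 + 21/34 = 26/34 = 13/17

13/17


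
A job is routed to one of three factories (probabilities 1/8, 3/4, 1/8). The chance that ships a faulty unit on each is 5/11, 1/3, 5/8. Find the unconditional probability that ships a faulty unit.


P(A) = P(A|B1)P(B1) + P(A|B2)P(B2) + P(A|B3)P(B3)
= 5/11*1/8 + 1/3*3/4 + 5/8*1/8
= 5/88 + 1/4 + 5/64 = 271/704

271/704


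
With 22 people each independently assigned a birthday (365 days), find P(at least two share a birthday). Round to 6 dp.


P(all different) = prod((365-i)/365 for i=0..21) = 0.524305
P(at least one match) = 1 - 0.524305 = 0.475695

0.475695


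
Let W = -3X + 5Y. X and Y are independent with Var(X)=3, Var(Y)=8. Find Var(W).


Independence => Cov(X,Y)=0
Var(-3X + 5Y) = (-3)^2*Var(X) + 5^2*Var(Y)
= 9*3 + 25*8 = 227

227


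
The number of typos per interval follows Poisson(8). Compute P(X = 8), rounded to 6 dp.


P(X=8) = e^(-8) * 8^8 / 8!
≈ 0.0003354626279 * 16777216 / 40320
≈ 0.139587

0.139587


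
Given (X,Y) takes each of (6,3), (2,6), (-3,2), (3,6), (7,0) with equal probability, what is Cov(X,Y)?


E[X]=3, E[Y]=17/5, E[XY]=42/5
Cov(X,Y) = E[XY] - E[X]E[Y] = 42/5 - 3*17/5 = -9/5

-9/5


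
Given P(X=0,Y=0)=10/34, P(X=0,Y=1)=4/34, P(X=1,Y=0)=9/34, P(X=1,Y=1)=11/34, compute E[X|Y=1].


P(Y=1) = 15/34
E[X|Y=1] = (0*4 + 1*11)/15 = 11/15

11/15


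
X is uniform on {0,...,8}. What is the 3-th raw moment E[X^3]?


E[X^3] = (1/9) * sum(x^3 for x=0..8)
= 1296/9 = 144

144


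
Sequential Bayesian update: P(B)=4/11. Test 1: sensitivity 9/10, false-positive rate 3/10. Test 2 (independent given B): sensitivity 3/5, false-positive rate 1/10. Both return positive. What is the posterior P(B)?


After test 1: P(+) = 9/10*4/11 + 3/10*7/11 = 57/110
P(B|+) = (18/55)/(57/110) = 12/19
After test 2 (use post1 as new prior): P(+) = 3/5*12/19 + 1/10*7/19 = 79/190
P(B|+,+) = (36/95)/(79/190) = 72/79

72/79


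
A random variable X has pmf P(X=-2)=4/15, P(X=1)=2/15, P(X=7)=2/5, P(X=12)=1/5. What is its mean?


E[X] = sum(x * P(x))
= -2*4/15 + 1*2/15 + 7*2/5 + 12*1/5
= 24/5

24/5


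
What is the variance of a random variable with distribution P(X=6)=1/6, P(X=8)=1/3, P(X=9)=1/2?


E[X] = 49/6, E[X^2] = 407/6
Var(X) = E[X^2] - (E[X])^2 = 407/6 - (49/6)^2 = 41/36

41/36


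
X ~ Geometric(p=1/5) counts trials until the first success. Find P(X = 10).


P(X=10) = (1-p)^9 * p = (4/5)^9 * 1/5
= 262144/1953125 * 1/5 = 262144/9765625

262144/9765625


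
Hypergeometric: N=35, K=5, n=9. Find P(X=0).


P(X=0) = C(5,0)*C(30,9) / C(35,9)
= 1*14307150 / 70607460
= 14307150/70607460 = 1495/7378

1495/7378


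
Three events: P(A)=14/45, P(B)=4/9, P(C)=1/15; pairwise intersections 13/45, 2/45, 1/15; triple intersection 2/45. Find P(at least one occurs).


P(A∪B∪C) = P(A)+P(B)+P(C) - P(AB)-P(AC)-P(BC) + P(ABC)
= 14/45+4/9+1/15 - 13/45-2/45-1/15 + 2/45
= 7/15

7/15


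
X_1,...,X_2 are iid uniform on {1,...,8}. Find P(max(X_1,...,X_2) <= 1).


P(max <= 1) = P(all X_i <= 1) = (P(X_1 <= 1))^2
= (1/8)^2 = 1/64

1/64


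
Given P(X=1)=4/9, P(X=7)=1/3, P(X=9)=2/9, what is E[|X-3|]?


E[|X-3|] = sum(g(x)*P(x))
= 2*4/9 + 4*1/3 + 6*2/9
= 32/9

32/9


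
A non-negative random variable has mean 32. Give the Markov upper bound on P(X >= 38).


Markov: P(X >= a) <= E[X]/a
P(X >= 38) <= 32/38 = 16/19

16/19


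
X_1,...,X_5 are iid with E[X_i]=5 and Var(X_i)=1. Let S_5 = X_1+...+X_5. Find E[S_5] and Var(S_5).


E[S_n] = n*mu = 5*5 = 25
Var(S_n) = n*sigma^2 = 5*1 = 5

E[S_5]=25, Var(S_5)=5


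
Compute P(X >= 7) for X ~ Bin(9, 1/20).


P(X>=7) = P(X=7) + P(X=8) + P(X=9)
= 3249/128000000000 + 171/512000000000 + 1/512000000000
= 823/32000000000

823/32000000000


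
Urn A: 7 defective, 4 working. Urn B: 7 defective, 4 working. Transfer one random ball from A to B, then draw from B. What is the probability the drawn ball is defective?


P(transfer defective) = 7/11; P(transfer working) = 4/11
If defective transferred: Urn II has 8 defective of 12, so P(defective|defective moved) = 2/3
If working transferred: Urn II has 7 defective of 12, so P(defective|working moved) = 7/12
By total probability: P(defective) = 7/11*2/3 + 4/11*7/12 = 7/11

7/11


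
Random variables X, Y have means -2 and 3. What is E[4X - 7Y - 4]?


E[4X - 7Y - 4] = 4*E[X] - 7*E[Y] - 4
= (4)*(-2) + (-7)*(3) + (-4)
= -8 - 21 - 4 = -33

-33


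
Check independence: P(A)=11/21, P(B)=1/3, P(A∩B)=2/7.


P(A)*P(B) = 11/21*1/3 = 11/63
P(A∩B) = 2/7 != 11/63, so not independent

No, A and B are not independent


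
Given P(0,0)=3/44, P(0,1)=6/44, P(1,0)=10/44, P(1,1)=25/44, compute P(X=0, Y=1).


Read from table: P(X=0, Y=1) = 6/44 = 3/22

3/22


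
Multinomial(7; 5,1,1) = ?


7! = 5040
Denominator: 5!=120 * 1!=1 * 1!=1
Coefficient = 5040 / 120 = 42

42


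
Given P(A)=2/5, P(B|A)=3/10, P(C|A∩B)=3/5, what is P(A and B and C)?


P(A∩B∩C) = P(A) * P(B|A) * P(C|A∩B)
= 2/5 * 3/10 * 3/5
= 3/25 * 3/5 = 9/125

9/125


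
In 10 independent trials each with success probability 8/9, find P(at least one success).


P(at least one) = 1 - P(none)
P(none) = (1 - 8/9)^10 = (1/9)^10 = 1/3486784401
P(at least one) = 1 - 1/3486784401 = 3486784400/3486784401

3486784400/3486784401


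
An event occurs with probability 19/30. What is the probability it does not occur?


P(A') = 1 - P(A) = 1 - 19/30 = 11/30

11/30


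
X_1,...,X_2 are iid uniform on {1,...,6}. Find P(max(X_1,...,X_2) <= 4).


P(max <= 4) = P(all X_i <= 4) = (P(X_1 <= 4))^2
= (4/6)^2 = (2/3)^2 = 4/9

4/9


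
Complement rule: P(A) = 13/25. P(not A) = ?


P(A') = 1 - P(A) = 1 - 13/25 = 12/25

12/25


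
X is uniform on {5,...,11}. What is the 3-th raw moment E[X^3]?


E[X^3] = (1/7) * sum(x^3 for x=5..11)
= 4256/7 = 608

608


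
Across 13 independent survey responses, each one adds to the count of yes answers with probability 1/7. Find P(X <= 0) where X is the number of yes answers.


P(X<=0) = P(X=0)
= 13060694016/96889010407
= 13060694016/96889010407

13060694016/96889010407


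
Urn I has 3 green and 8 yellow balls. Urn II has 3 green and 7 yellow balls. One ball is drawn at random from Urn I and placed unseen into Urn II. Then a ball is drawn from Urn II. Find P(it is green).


P(transfer green) = 3/11; P(transfer yellow) = 8/11
If green transferred: Urn II has 4 green of 11, so P(green|green moved) = 4/11
If yellow transferred: Urn II has 3 green of 11, so P(green|yellow moved) = 3/11
By total probability: P(green) = 3/11*4/11 + 8/11*3/11 = 36/121

36/121


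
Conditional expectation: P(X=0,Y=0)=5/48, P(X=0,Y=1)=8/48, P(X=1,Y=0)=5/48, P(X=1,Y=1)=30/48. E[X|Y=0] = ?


P(Y=0) = 10/48
E[X|Y=0] = (0*5 + 1*5)/10 = 5/10 = 1/2

1/2


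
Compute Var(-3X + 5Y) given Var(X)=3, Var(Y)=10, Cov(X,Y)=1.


Var(-3X + 5Y) = (-3)^2*Var(X) + 5^2*Var(Y) + 2*(-3)*5*Cov(X,Y)
= 9*3 + 25*10 - 30*1
= 27 + 250 - 30 = 247

247


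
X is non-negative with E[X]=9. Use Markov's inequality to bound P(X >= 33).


Markov: P(X >= a) <= E[X]/a
P(X >= 33) <= 9/33 = 3/11

3/11


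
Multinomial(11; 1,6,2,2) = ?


11! = 39916800
Denominator: 1!=1 * 6!=720 * 2!=2 * 2!=2
Coefficient = 39916800 / 2880 = 13860

13860


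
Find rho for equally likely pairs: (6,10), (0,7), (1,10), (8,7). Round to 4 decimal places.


Cov(X,Y) = -0.3750, Var(X) = 11.1875, Var(Y) = 2.2500
rho = Cov/(sqrt(VarX)*sqrt(VarY)) = -0.0747

-0.0747


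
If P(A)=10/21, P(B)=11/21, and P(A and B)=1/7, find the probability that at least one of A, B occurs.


P(A∪B) = P(A) + P(B) - P(A∩B)
= 10/21 + 11/21 - 1/7 = 6/7

6/7


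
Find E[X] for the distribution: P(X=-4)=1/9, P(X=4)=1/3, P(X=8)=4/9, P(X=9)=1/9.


E[X] = sum(x * P(x))
= -4*1/9 + 4*1/3 + 8*4/9 + 9*1/9
= 49/9

49/9


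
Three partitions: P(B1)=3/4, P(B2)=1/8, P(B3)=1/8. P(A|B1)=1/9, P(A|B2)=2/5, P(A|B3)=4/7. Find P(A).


P(A) = P(A|B1)P(B1) + P(A|B2)P(B2) + P(A|B3)P(B3)
= 1/9*3/4 + 2/5*1/8 + 4/7*1/8
= 1/12 + 1/20 + 1/14 = 43/210

43/210


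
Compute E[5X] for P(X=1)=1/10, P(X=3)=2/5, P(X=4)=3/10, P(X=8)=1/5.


E[5X] = sum(g(x)*P(x))
= 5*1/10 + 15*2/5 + 20*3/10 + 40*1/5
= 41/2

41/2


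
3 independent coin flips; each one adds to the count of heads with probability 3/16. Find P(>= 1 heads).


P(at least one) = 1 - P(none)
P(none) = (1 - 3/16)^3 = (13/16)^3 = 2197/4096
P(at least one) = 1 - 2197/4096 = 1899/4096

1899/4096


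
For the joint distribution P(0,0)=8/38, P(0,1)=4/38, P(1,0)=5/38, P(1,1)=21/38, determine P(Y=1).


P(Y=1) = P(0,1)+P(1,1) = 4/38 + 21/38 = 25/38

25/38


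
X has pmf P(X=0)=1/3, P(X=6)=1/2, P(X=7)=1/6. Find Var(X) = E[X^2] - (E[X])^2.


E[X] = 25/6, E[X^2] = 157/6
Var(X) = E[X^2] - (E[X])^2 = 157/6 - (25/6)^2 = 317/36

317/36


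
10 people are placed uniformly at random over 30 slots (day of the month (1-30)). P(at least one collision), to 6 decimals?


P(all different) = prod((30-i)/30 for i=0..9) = 0.184639
P(at least one match) = 1 - 0.184639 = 0.815361

0.815361


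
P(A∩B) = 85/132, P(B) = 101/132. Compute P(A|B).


P(A|B) = P(A∩B)/P(B) = (85/132)/(101/132) = 85/101

85/101


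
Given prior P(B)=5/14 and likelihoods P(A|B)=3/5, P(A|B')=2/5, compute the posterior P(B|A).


P(A) = P(A|B)P(B) + P(A|B')P(B') = 3/5*5/14 + 2/5*9/14 = 33/70
P(B|A) = P(A|B)P(B)/P(A) = (3/14)/(33/70) = 5/11

5/11


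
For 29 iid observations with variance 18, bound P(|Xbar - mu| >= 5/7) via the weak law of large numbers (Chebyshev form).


Var(Xbar) = Var(X)/n = 18/29
Chebyshev: P(|Xbar-mu| >= 5/7) <= Var(Xbar)/(5/7)^2 = (18/29)/(25/49) = 882/725
Bound exceeds 1, so trivial bound: 1

1


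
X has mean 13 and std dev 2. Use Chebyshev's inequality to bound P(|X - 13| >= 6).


k = 6/2 = 3
Chebyshev: P(|X-mu| >= k*sigma) <= 1/k^2 = 1/3^2 = 1/9

1/9


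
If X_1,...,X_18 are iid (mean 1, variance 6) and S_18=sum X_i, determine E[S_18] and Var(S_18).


E[S_n] = n*mu = 18*1 = 18
Var(S_n) = n*sigma^2 = 18*6 = 108

E[S_18]=18, Var(S_18)=108


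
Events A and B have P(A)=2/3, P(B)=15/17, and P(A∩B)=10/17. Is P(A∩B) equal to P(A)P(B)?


P(A)*P(B) = 2/3*15/17 = 10/17
P(A∩B) = 10/17, which equals P(A)P(B), so independent

Yes, A and B are independent


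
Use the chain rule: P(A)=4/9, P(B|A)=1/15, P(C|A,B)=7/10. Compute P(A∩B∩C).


P(A∩B∩C) = P(A) * P(B|A) * P(C|A∩B)
= 4/9 * 1/15 * 7/10
= 4/135 * 7/10 = 14/675

14/675


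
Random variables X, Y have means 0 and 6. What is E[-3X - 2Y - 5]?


E[-3X - 2Y - 5] = -3*E[X] - 2*E[Y] - 5
= (-3)*(0) + (-2)*(6) + (-5)
= 0 - 12 - 5 = -17

-17


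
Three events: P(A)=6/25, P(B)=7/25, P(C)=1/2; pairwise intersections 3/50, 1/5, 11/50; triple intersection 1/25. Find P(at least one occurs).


P(A∪B∪C) = P(A)+P(B)+P(C) - P(AB)-P(AC)-P(BC) + P(ABC)
= 6/25+7/25+1/2 - 3/50-1/5-11/50 + 1/25
= 29/50

29/50


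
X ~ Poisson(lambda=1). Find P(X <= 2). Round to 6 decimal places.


P(X<=2) = e^(-1)*1^0/0! + e^(-1)*1^1/1! + e^(-1)*1^2/2!
≈ 0.3678794412 + 0.3678794412 + 0.1839397206
= 0.9196986030
≈ 0.919699

0.919699


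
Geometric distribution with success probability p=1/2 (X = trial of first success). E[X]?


For geometric (trials until first success), E[X] = 1/p = 1/(1/2) = 2

2


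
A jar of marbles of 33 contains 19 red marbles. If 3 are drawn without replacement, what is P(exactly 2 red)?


P(X=2) = C(19,2)*C(14,1) / C(33,3)
= 171*14 / 5456
= 2394/5456 = 1197/2728

1197/2728


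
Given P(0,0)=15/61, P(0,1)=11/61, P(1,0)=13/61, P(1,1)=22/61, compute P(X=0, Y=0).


Read from table: P(X=0, Y=0) = 15/61

15/61


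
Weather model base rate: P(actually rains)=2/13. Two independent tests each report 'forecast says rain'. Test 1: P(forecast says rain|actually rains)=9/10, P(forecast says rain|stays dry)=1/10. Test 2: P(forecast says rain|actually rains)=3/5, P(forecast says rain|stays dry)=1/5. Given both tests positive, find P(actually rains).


After test 1: P(+) = 9/10*2/13 + 1/10*11/13 = 29/130
P(B|+) = (9/65)/(29/130) = 18/29
After test 2 (use post1 as new prior): P(+) = 3/5*18/29 + 1/5*11/29 = 13/29
P(B|+,+) = (54/145)/(13/29) = 54/65

54/65


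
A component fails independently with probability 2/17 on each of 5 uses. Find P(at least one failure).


P(at least one) = 1 - P(none)
P(none) = (1 - 2/17)^5 = (15/17)^5 = 759375/1419857
P(at least one) = 1 - 759375/1419857 = 660482/1419857

660482/1419857


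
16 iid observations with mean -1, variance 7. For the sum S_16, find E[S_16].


E[S_n] = n*E[X_1] = 16*-1 = -16

-16


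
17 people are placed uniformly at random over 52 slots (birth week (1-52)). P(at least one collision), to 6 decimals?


P(all different) = prod((52-i)/52 for i=0..16) = 0.052524
P(at least one match) = 1 - 0.052524 = 0.947476

0.947476


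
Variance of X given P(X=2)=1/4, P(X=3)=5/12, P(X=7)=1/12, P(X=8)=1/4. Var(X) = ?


E[X] = 13/3, E[X^2] = 149/6
Var(X) = E[X^2] - (E[X])^2 = 149/6 - (13/3)^2 = 109/18

109/18


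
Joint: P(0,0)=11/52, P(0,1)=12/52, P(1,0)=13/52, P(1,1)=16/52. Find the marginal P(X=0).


P(X=0) = P(0,0)+P(0,1) = 11/52 + 12/52 = 23/52

23/52


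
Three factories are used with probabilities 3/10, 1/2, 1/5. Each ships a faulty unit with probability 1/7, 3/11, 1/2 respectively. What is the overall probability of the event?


P(A) = P(A|B1)P(B1) + P(A|B2)P(B2) + P(A|B3)P(B3)
= 1/7*3/10 + 3/11*1/2 + 1/2*1/5
= 3/70 + 3/22 + 1/10 = 43/154

43/154


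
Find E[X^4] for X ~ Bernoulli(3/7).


For Bernoulli: X in {0,1}
E[X^4] = 0^4*(1-3/7) + 1^4*3/7 = 3/7

3/7


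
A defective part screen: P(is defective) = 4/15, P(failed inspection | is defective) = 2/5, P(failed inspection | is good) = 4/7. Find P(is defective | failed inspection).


P(A) = P(A|B)P(B) + P(A|B')P(B') = 2/5*4/15 + 4/7*11/15 = 92/175
P(B|A) = P(A|B)P(B)/P(A) = (8/75)/(92/175) = 14/69

14/69


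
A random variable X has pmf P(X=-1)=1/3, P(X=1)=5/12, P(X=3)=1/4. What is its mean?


E[X] = sum(x * P(x))
= -1*1/3 + 1*5/12 + 3*1/4
= 5/6

5/6


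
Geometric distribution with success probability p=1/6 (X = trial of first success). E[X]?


For geometric (trials until first success), E[X] = 1/p = 1/(1/6) = 6

6


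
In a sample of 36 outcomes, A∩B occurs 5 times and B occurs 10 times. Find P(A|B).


P(A|B) = P(A∩B)/P(B) = (5/36)/(10/36) = 5/10 = 1/2

1/2


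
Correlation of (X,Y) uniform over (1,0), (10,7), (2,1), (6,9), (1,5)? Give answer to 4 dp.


Cov(X,Y) = 8.6000, Var(X) = 12.4000, Var(Y) = 11.8400
rho = Cov/(sqrt(VarX)*sqrt(VarY)) = 0.7098

0.7098


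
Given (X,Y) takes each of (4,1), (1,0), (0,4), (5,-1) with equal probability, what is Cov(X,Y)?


E[X]=5/2, E[Y]=1, E[XY]=-1/4
Cov(X,Y) = E[XY] - E[X]E[Y] = -1/4 - 5/2*1 = -11/4

-11/4


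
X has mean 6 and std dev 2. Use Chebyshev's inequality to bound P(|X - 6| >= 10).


k = 10/2 = 5
Chebyshev: P(|X-mu| >= k*sigma) <= 1/k^2 = 1/5^2 = 1/25

1/25


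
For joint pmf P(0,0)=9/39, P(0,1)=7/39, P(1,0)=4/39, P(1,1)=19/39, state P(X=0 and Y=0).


Read from table: P(X=0, Y=0) = 9/39 = 3/13

3/13


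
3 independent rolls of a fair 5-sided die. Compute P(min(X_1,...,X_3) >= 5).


P(min >= 5) = P(all X_i >= 5) = (P(X_1 >= 5))^3
= (1/5)^3 = 1/125

1/125


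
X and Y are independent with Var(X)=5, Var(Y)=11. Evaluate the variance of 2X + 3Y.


Independence => Cov(X,Y)=0
Var(2X + 3Y) = 2^2*Var(X) + 3^2*Var(Y)
= 4*5 + 9*11 = 119

119


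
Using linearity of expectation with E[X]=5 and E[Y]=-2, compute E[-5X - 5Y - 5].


E[-5X - 5Y - 5] = -5*E[X] - 5*E[Y] - 5
= (-5)*(5) + (-5)*(-2) + (-5)
= -25 + 10 - 5 = -20

-20


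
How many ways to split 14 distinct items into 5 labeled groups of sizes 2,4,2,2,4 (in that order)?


14! = 87178291200
Denominator: 2!=2 * 4!=24 * 2!=2 * 2!=2 * 4!=24
Coefficient = 87178291200 / 4608 = 18918900

18918900


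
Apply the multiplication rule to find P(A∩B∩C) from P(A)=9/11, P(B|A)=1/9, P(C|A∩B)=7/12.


P(A∩B∩C) = P(A) * P(B|A) * P(C|A∩B)
= 9/11 * 1/9 * 7/12
= 1/11 * 7/12 = 7/132

7/132


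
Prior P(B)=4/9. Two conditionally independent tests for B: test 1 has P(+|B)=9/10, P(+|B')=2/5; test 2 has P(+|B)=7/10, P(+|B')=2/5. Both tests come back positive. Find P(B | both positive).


After test 1: P(+) = 9/10*4/9 + 2/5*5/9 = 28/45
P(B|+) = (2/5)/(28/45) = 9/14
After test 2 (use post1 as new prior): P(+) = 7/10*9/14 + 2/5*5/14 = 83/140
P(B|+,+) = (9/20)/(83/140) = 63/83

63/83


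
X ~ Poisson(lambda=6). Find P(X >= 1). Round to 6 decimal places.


P(X>=1) = 1 - P(X<=0) = 1 - (e^(-6)*6^0/0!)
≈ 1 - 0.0024787522 = 0.9975212478
≈ 0.997521

0.997521


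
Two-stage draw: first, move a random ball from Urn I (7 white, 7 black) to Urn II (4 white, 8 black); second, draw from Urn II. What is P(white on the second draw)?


P(transfer white) = 7/14 = 1/2; P(transfer black) = 1/2
If white transferred: Urn II has 5 white of 13, so P(white|white moved) = 5/13
If black transferred: Urn II has 4 white of 13, so P(white|black moved) = 4/13
By total probability: P(white) = 1/2*5/13 + 1/2*4/13 = 9/26

9/26


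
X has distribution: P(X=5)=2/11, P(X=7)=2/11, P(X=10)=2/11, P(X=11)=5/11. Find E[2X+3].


E[2X+3] = sum(g(x)*P(x))
= 13*2/11 + 17*2/11 + 23*2/11 + 25*5/11
= 21

21


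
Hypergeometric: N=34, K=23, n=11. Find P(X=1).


P(X=1) = C(23,1)*C(11,10) / C(34,11)
= 23*11 / 286097760
= 253/286097760

253/286097760


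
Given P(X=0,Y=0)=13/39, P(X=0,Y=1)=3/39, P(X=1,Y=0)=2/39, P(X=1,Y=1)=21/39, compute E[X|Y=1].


P(Y=1) = 24/39
E[X|Y=1] = (0*3 + 1*21)/24 = 21/24 = 7/8

7/8


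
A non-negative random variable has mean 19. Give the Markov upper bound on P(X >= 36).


Markov: P(X >= a) <= E[X]/a
P(X >= 36) <= 19/36

19/36


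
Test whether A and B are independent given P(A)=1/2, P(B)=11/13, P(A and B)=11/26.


P(A)*P(B) = 1/2*11/13 = 11/26
P(A∩B) = 11/26, which equals P(A)P(B), so independent

Yes, A and B are independent


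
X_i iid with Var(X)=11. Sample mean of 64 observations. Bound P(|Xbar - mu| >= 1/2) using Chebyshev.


Var(Xbar) = Var(X)/n = 11/64
Chebyshev: P(|Xbar-mu| >= 1/2) <= Var(Xbar)/(1/2)^2 = (11/64)/(1/4) = 11/16

11/16


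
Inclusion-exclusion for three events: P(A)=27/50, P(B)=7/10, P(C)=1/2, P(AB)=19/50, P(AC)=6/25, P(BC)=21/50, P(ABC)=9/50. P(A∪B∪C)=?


P(A∪B∪C) = P(A)+P(B)+P(C) - P(AB)-P(AC)-P(BC) + P(ABC)
= 27/50+7/10+1/2 - 19/50-6/25-21/50 + 9/50
= 22/25

22/25


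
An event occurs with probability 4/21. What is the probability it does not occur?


P(A') = 1 - P(A) = 1 - 4/21 = 17/21

17/21


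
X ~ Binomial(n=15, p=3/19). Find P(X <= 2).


P(X<=2) = P(X=0) + P(X=1) + P(X=2)
= 1152921504606846976/15181127029874798299 + 3242591731706757120/15181127029874798299 + 4255901647865118720/15181127029874798299
= 8651414884178722816/15181127029874798299

8651414884178722816/15181127029874798299


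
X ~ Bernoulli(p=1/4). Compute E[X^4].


For Bernoulli: X in {0,1}
E[X^4] = 0^4*(1-1/4) + 1^4*1/4 = 1/4

1/4


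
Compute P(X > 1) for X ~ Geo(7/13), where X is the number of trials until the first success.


P(X > 1) = P(first 1 trials all fail) = (1-p)^1 = (6/13)^1 = 6/13

6/13


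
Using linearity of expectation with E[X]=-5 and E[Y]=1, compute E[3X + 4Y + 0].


E[3X + 4Y + 0] = 3*E[X] + 4*E[Y] + 0
= (3)*(-5) + (4)*(1) + (0)
= -15 + 4 + 0 = -11

-11


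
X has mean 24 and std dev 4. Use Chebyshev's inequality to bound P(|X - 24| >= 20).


k = 20/4 = 5
Chebyshev: P(|X-mu| >= k*sigma) <= 1/k^2 = 1/5^2 = 1/25

1/25


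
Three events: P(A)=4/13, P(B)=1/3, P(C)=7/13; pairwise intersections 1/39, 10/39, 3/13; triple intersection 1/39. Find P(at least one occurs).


P(A∪B∪C) = P(A)+P(B)+P(C) - P(AB)-P(AC)-P(BC) + P(ABC)
= 4/13+1/3+7/13 - 1/39-10/39-3/13 + 1/39
= 9/13

9/13


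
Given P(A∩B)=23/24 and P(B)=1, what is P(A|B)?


P(A|B) = P(A∩B)/P(B) = (184/192)/(192/192) = 184/192 = 23/24

23/24


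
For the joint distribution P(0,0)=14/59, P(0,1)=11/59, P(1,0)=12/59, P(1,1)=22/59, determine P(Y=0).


P(Y=0) = P(0,0)+P(1,0) = 14/59 + 12/59 = 26/59

26/59


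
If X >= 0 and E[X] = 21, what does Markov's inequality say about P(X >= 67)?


Markov: P(X >= a) <= E[X]/a
P(X >= 67) <= 21/67

21/67


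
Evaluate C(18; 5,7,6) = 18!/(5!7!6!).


18! = 6402373705728000
Denominator: 5!=120 * 7!=5040 * 6!=720
Coefficient = 6402373705728000 / 435456000 = 14702688

14702688


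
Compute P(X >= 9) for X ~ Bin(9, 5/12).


P(X>=9) = P(X=9)
= 1953125/5159780352
= 1953125/5159780352

1953125/5159780352


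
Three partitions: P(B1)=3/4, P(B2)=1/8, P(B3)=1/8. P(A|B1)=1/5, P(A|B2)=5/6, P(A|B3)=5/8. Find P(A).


P(A) = P(A|B1)P(B1) + P(A|B2)P(B2) + P(A|B3)P(B3)
= 1/5*3/4 + 5/6*1/8 + 5/8*1/8
= 3/20 + 5/48 + 5/64 = 319/960

319/960


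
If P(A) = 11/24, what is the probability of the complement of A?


P(A') = 1 - P(A) = 1 - 11/24 = 13/24

13/24


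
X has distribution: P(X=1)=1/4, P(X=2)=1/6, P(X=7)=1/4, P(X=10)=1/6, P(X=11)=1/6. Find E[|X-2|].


E[|X-2|] = sum(g(x)*P(x))
= 1*1/4 + 0*1/6 + 5*1/4 + 8*1/6 + 9*1/6
= 13/3

13/3


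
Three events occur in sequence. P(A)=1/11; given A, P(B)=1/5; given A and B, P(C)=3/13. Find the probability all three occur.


P(A∩B∩C) = P(A) * P(B|A) * P(C|A∩B)
= 1/11 * 1/5 * 3/13
= 1/55 * 3/13 = 3/715

3/715


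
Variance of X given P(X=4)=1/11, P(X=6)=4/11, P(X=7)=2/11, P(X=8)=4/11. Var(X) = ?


E[X] = 74/11, E[X^2] = 514/11
Var(X) = E[X^2] - (E[X])^2 = 514/11 - (74/11)^2 = 178/121

178/121


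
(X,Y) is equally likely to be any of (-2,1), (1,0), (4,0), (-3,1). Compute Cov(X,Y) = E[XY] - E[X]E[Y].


E[X]=0, E[Y]=1/2, E[XY]=-5/4
Cov(X,Y) = E[XY] - E[X]E[Y] = -5/4 - 0*1/2 = -5/4

-5/4


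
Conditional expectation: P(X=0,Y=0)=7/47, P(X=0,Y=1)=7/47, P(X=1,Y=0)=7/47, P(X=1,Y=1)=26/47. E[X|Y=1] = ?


P(Y=1) = 33/47
E[X|Y=1] = (0*7 + 1*26)/33 = 26/33

26/33


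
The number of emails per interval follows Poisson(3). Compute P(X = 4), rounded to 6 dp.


P(X=4) = e^(-3) * 3^4 / 4!
≈ 0.04978706837 * 81 / 24
≈ 0.168031

0.168031


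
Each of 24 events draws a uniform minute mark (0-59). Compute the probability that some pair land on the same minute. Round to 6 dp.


P(all different) = prod((60-i)/60 for i=0..23) = 0.004721
P(at least one match) = 1 - 0.004721 = 0.995279

0.995279
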